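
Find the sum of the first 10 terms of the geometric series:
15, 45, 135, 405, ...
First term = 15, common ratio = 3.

Sₙ = a(1 - rⁿ) / (1 - r)
S_10 = 15(1 - 3^10) / (1 - 3)
S_10 = 15(1 - 59049) / (-2)
S_10 = 442860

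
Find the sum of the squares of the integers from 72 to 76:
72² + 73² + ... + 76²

Use ∑_{k=1}^{n} k² = n(n+1)(2n+1)/6, then subtract the first 71 terms.
∑_{k=1}^{76} k² = 76×77×153/6 = 149226
∑_{k=1}^{71} k² = 71×72×143/6 = 121836
∑_{k=72}^{76} k² = 149226 - 121836 = 27390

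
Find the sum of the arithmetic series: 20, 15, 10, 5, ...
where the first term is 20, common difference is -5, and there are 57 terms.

Sₙ = n/2 × (first + last)
Last term = a + (n-1)d = 20 + (57-1)×(-5) = -260
S_57 = 57/2 × (20 + (-260))
S_57 = 57/2 × (-240) = -6840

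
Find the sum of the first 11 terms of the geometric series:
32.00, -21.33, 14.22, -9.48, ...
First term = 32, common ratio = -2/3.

Sₙ = a(1 - rⁿ) / (1 - r)
S_11 = 32(1 - (-2/3)^11) / (1 - (-2/3))
S_11 = 32(1 - (-2048/177147)) / (5/3)
S_11 = 1146848/59049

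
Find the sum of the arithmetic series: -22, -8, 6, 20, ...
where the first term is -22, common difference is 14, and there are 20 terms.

Sₙ = n/2 × (first + last)
Last term = a + (n-1)d = -22 + (20-1)×14 = 244
S_20 = 20/2 × (-22 + 244)
S_20 = 20/2 × 222 = 2220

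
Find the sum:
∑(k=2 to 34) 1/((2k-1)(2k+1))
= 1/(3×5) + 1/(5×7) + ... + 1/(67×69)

Partial fractions: 1/((2k-1)(2k+1)) = (1/2)[1/(2k-1) - 1/(2k+1)]
The series telescopes:
= (1/2)[1/3 - 1/69]
= 11/69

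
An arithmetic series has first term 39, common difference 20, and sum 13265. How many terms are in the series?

Using S = n/2 × [2a + (n-1)d]
13265 = n/2 × [2(39) + (n-1)(20)]
13265 = n/2 × [78 + 20n - 20]
26530 = n × [58 + 20n]
20n² + (58)n - 26530 = 0
Discriminant: Δ = (58)² - 4(20)(-26530) = 3364 + 2122400 = 2125764
√Δ = 1458
n = [-(58) + √Δ] / (2·20) = (-58 + 1458) / 40 = 1400 / 40 = 35
(The negative root is discarded since n must be a positive integer.)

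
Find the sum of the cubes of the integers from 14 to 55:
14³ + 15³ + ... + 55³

Use ∑_{k=1}^{n} k³ = [n(n+1)/2]², then subtract the first 13 terms.
∑_{k=1}^{55} k³ = [55×56/2]² = 1540² = 2371600
∑_{k=1}^{13} k³ = [13×14/2]² = 91² = 8281
∑_{k=14}^{55} k³ = 2371600 - 8281 = 2363319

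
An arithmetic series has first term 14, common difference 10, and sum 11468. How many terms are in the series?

Using S = n/2 × [2a + (n-1)d]
11468 = n/2 × [2(14) + (n-1)(10)]
11468 = n/2 × [28 + 10n - 10]
22936 = n × [18 + 10n]
10n² + (18)n - 22936 = 0
Discriminant: Δ = (18)² - 4(10)(-22936) = 324 + 917440 = 917764
√Δ = 958
n = [-(18) + √Δ] / (2·10) = (-18 + 958) / 20 = 940 / 20 = 47
(The negative root is discarded since n must be a positive integer.)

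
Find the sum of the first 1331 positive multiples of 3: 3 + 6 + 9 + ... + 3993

Factor out 3: = 3(1 + 2 + ... + 1331) = 3 × n(n+1)/2
= 3 × 1331×1332/2
= 3 × 886446
= 2659338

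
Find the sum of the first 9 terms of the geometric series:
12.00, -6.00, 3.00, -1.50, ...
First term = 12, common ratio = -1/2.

Sₙ = a(1 - rⁿ) / (1 - r)
S_9 = 12(1 - (-1/2)^9) / (1 - (-1/2))
S_9 = 12(1 - (-1/512)) / (3/2)
S_9 = 513/64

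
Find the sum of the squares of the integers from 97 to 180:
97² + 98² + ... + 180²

Use ∑_{k=1}^{n} k² = n(n+1)(2n+1)/6, then subtract the first 96 terms.
∑_{k=1}^{180} k² = 180×181×361/6 = 1960230
∑_{k=1}^{96} k² = 96×97×193/6 = 299536
∑_{k=97}^{180} k² = 1960230 - 299536 = 1660694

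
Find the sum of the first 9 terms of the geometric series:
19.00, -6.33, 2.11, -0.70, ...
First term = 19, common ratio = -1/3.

Sₙ = a(1 - rⁿ) / (1 - r)
S_9 = 19(1 - (-1/3)^9) / (1 - (-1/3))
S_9 = 19(1 - (-1/19683)) / (4/3)
S_9 = 93499/6561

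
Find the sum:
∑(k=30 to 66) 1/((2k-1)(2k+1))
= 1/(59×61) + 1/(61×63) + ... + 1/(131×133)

Partial fractions: 1/((2k-1)(2k+1)) = (1/2)[1/(2k-1) - 1/(2k+1)]
The series telescopes:
= (1/2)[1/59 - 1/133]
= 37/7847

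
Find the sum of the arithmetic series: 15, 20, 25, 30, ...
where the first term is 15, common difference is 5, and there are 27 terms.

Sₙ = n/2 × (first + last)
Last term = a + (n-1)d = 15 + (27-1)×5 = 145
S_27 = 27/2 × (15 + 145)
S_27 = 27/2 × 160 = 2160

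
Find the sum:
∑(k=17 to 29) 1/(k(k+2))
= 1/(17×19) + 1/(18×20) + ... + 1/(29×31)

Partial fractions: 1/(k(k+2)) = (1/2)[1/k - 1/(k+2)]
Telescoping leaves the first two and last two terms:
= (1/2)[1/17 + 1/18 - 1/30 - 1/31]
= 1157/47430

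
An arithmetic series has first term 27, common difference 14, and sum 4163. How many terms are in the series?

Using S = n/2 × [2a + (n-1)d]
4163 = n/2 × [2(27) + (n-1)(14)]
4163 = n/2 × [54 + 14n - 14]
8326 = n × [40 + 14n]
14n² + (40)n - 8326 = 0
Discriminant: Δ = (40)² - 4(14)(-8326) = 1600 + 466256 = 467856
√Δ = 684
n = [-(40) + √Δ] / (2·14) = (-40 + 684) / 28 = 644 / 28 = 23
(The negative root is discarded since n must be a positive integer.)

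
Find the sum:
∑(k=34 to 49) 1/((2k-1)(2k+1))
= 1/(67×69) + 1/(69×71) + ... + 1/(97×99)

Partial fractions: 1/((2k-1)(2k+1)) = (1/2)[1/(2k-1) - 1/(2k+1)]
The series telescopes:
= (1/2)[1/67 - 1/99]
= 16/6633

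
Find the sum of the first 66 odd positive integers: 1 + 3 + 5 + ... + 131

Sum of first n odd numbers = n²
= 66²
= 4356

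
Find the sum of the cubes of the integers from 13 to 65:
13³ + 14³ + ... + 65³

Use ∑_{k=1}^{n} k³ = [n(n+1)/2]², then subtract the first 12 terms.
∑_{k=1}^{65} k³ = [65×66/2]² = 2145² = 4601025
∑_{k=1}^{12} k³ = [12×13/2]² = 78² = 6084
∑_{k=13}^{65} k³ = 4601025 - 6084 = 4594941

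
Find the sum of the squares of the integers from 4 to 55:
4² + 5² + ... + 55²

Use ∑_{k=1}^{n} k² = n(n+1)(2n+1)/6, then subtract the first 3 terms.
∑_{k=1}^{55} k² = 55×56×111/6 = 56980
∑_{k=1}^{3} k² = 3×4×7/6 = 14
∑_{k=4}^{55} k² = 56980 - 14 = 56966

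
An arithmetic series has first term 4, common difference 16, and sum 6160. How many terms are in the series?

Using S = n/2 × [2a + (n-1)d]
6160 = n/2 × [2(4) + (n-1)(16)]
6160 = n/2 × [8 + 16n - 16]
12320 = n × [-8 + 16n]
16n² + (-8)n - 12320 = 0
Discriminant: Δ = (-8)² - 4(16)(-12320) = 64 + 788480 = 788544
√Δ = 888
n = [-(-8) + √Δ] / (2·16) = (8 + 888) / 32 = 896 / 32 = 28
(The negative root is discarded since n must be a positive integer.)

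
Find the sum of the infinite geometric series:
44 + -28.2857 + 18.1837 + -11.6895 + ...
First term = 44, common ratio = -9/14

For |r| < 1, S = a / (1 - r)
S = 44 / (1 - (-9/14))
S = 44 / (23/14)
S = 616/23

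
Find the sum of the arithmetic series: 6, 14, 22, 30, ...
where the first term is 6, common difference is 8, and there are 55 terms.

Sₙ = n/2 × (first + last)
Last term = a + (n-1)d = 6 + (55-1)×8 = 438
S_55 = 55/2 × (6 + 438)
S_55 = 55/2 × 444 = 12210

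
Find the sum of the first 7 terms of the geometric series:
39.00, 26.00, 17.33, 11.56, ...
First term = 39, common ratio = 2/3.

Sₙ = a(1 - rⁿ) / (1 - r)
S_7 = 39(1 - (2/3)^7) / (1 - (2/3))
S_7 = 39(1 - (128/2187)) / (1/3)
S_7 = 26767/243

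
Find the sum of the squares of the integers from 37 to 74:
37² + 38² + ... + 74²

Use ∑_{k=1}^{n} k² = n(n+1)(2n+1)/6, then subtract the first 36 terms.
∑_{k=1}^{74} k² = 74×75×149/6 = 137825
∑_{k=1}^{36} k² = 36×37×73/6 = 16206
∑_{k=37}^{74} k² = 137825 - 16206 = 121619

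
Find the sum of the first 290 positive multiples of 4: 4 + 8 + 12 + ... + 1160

Factor out 4: = 4(1 + 2 + ... + 290) = 4 × n(n+1)/2
= 4 × 290×291/2
= 4 × 42195
= 168780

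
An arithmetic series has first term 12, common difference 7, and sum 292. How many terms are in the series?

Using S = n/2 × [2a + (n-1)d]
292 = n/2 × [2(12) + (n-1)(7)]
292 = n/2 × [24 + 7n - 7]
584 = n × [17 + 7n]
7n² + (17)n - 584 = 0
Discriminant: Δ = (17)² - 4(7)(-584) = 289 + 16352 = 16641
√Δ = 129
n = [-(17) + √Δ] / (2·7) = (-17 + 129) / 14 = 112 / 14 = 8
(The negative root is discarded since n must be a positive integer.)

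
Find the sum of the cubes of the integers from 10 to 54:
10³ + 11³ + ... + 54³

Use ∑_{k=1}^{n} k³ = [n(n+1)/2]², then subtract the first 9 terms.
∑_{k=1}^{54} k³ = [54×55/2]² = 1485² = 2205225
∑_{k=1}^{9} k³ = [9×10/2]² = 45² = 2025
∑_{k=10}^{54} k³ = 2205225 - 2025 = 2203200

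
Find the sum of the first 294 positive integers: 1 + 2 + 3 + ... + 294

Formula: ∑k = n(n+1)/2
= 294×295/2
= 86730/2
= 43365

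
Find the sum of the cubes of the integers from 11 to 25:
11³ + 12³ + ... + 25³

Use ∑_{k=1}^{n} k³ = [n(n+1)/2]², then subtract the first 10 terms.
∑_{k=1}^{25} k³ = [25×26/2]² = 325² = 105625
∑_{k=1}^{10} k³ = [10×11/2]² = 55² = 3025
∑_{k=11}^{25} k³ = 105625 - 3025 = 102600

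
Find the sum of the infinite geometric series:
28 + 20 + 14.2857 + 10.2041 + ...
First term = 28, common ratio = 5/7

For |r| < 1, S = a / (1 - r)
S = 28 / (1 - (5/7))
S = 28 / (2/7)
S = 98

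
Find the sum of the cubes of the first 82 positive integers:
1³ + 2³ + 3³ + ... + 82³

Formula: ∑k³ = [n(n+1)/2]²
= [82×83/2]²
= 3403²
= 11580409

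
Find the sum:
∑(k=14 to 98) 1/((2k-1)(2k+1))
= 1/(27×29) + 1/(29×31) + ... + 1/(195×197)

Partial fractions: 1/((2k-1)(2k+1)) = (1/2)[1/(2k-1) - 1/(2k+1)]
The series telescopes:
= (1/2)[1/27 - 1/197]
= 85/5319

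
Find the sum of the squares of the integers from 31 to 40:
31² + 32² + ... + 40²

Use ∑_{k=1}^{n} k² = n(n+1)(2n+1)/6, then subtract the first 30 terms.
∑_{k=1}^{40} k² = 40×41×81/6 = 22140
∑_{k=1}^{30} k² = 30×31×61/6 = 9455
∑_{k=31}^{40} k² = 22140 - 9455 = 12685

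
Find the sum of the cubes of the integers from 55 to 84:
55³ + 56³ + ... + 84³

Use ∑_{k=1}^{n} k³ = [n(n+1)/2]², then subtract the first 54 terms.
∑_{k=1}^{84} k³ = [84×85/2]² = 3570² = 12744900
∑_{k=1}^{54} k³ = [54×55/2]² = 1485² = 2205225
∑_{k=55}^{84} k³ = 12744900 - 2205225 = 10539675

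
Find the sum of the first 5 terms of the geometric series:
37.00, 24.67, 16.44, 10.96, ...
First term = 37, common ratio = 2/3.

Sₙ = a(1 - rⁿ) / (1 - r)
S_5 = 37(1 - (2/3)^5) / (1 - (2/3))
S_5 = 37(1 - (32/243)) / (1/3)
S_5 = 7807/81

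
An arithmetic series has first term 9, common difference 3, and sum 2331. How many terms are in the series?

Using S = n/2 × [2a + (n-1)d]
2331 = n/2 × [2(9) + (n-1)(3)]
2331 = n/2 × [18 + 3n - 3]
4662 = n × [15 + 3n]
3n² + (15)n - 4662 = 0
Discriminant: Δ = (15)² - 4(3)(-4662) = 225 + 55944 = 56169
√Δ = 237
n = [-(15) + √Δ] / (2·3) = (-15 + 237) / 6 = 222 / 6 = 37
(The negative root is discarded since n must be a positive integer.)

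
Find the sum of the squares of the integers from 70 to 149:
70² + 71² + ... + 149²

Use ∑_{k=1}^{n} k² = n(n+1)(2n+1)/6, then subtract the first 69 terms.
∑_{k=1}^{149} k² = 149×150×299/6 = 1113775
∑_{k=1}^{69} k² = 69×70×139/6 = 111895
∑_{k=70}^{149} k² = 1113775 - 111895 = 1001880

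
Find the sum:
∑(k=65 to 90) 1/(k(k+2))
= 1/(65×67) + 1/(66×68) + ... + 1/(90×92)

Partial fractions: 1/(k(k+2)) = (1/2)[1/k - 1/(k+2)]
Telescoping leaves the first two and last two terms:
= (1/2)[1/65 + 1/66 - 1/91 - 1/92]
= 11987/2762760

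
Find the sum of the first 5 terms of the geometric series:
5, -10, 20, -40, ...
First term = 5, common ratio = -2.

Sₙ = a(1 - rⁿ) / (1 - r)
S_5 = 5(1 - (-2)^5) / (1 - (-2))
S_5 = 5(1 - (-32)) / (3)
S_5 = 55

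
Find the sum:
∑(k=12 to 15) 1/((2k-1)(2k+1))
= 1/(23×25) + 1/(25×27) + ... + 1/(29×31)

Partial fractions: 1/((2k-1)(2k+1)) = (1/2)[1/(2k-1) - 1/(2k+1)]
The series telescopes:
= (1/2)[1/23 - 1/31]
= 4/713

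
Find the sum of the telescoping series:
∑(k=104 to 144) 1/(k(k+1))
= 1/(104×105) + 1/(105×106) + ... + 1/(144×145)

Partial fractions: 1/(k(k+1)) = 1/k - 1/(k+1)
The series telescopes:
= (1/104 - 1/105) + (1/105 - 1/106) + ... + (1/144 - 1/145)
= 1/104 - 1/145
= 41/15080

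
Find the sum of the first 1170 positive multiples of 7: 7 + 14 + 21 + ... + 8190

Factor out 7: = 7(1 + 2 + ... + 1170) = 7 × n(n+1)/2
= 7 × 1170×1171/2
= 7 × 685035
= 4795245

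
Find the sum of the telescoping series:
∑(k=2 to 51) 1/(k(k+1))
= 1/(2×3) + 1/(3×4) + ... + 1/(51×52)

Partial fractions: 1/(k(k+1)) = 1/k - 1/(k+1)
The series telescopes:
= (1/2 - 1/3) + (1/3 - 1/4) + ... + (1/51 - 1/52)
= 1/2 - 1/52
= 25/52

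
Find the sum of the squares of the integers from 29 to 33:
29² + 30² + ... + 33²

Use ∑_{k=1}^{n} k² = n(n+1)(2n+1)/6, then subtract the first 28 terms.
∑_{k=1}^{33} k² = 33×34×67/6 = 12529
∑_{k=1}^{28} k² = 28×29×57/6 = 7714
∑_{k=29}^{33} k² = 12529 - 7714 = 4815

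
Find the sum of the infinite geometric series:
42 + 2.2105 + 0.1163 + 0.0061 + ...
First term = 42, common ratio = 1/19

For |r| < 1, S = a / (1 - r)
S = 42 / (1 - (1/19))
S = 42 / (18/19)
S = 133/3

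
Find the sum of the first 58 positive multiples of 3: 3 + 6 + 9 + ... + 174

Factor out 3: = 3(1 + 2 + ... + 58) = 3 × n(n+1)/2
= 3 × 58×59/2
= 3 × 1711
= 5133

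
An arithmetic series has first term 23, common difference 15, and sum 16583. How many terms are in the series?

Using S = n/2 × [2a + (n-1)d]
16583 = n/2 × [2(23) + (n-1)(15)]
16583 = n/2 × [46 + 15n - 15]
33166 = n × [31 + 15n]
15n² + (31)n - 33166 = 0
Discriminant: Δ = (31)² - 4(15)(-33166) = 961 + 1989960 = 1990921
√Δ = 1411
n = [-(31) + √Δ] / (2·15) = (-31 + 1411) / 30 = 1380 / 30 = 46
(The negative root is discarded since n must be a positive integer.)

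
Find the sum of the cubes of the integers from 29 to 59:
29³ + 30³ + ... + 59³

Use ∑_{k=1}^{n} k³ = [n(n+1)/2]², then subtract the first 28 terms.
∑_{k=1}^{59} k³ = [59×60/2]² = 1770² = 3132900
∑_{k=1}^{28} k³ = [28×29/2]² = 406² = 164836
∑_{k=29}^{59} k³ = 3132900 - 164836 = 2968064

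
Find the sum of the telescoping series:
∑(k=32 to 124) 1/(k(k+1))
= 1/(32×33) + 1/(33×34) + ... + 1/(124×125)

Partial fractions: 1/(k(k+1)) = 1/k - 1/(k+1)
The series telescopes:
= (1/32 - 1/33) + (1/33 - 1/34) + ... + (1/124 - 1/125)
= 1/32 - 1/125
= 93/4000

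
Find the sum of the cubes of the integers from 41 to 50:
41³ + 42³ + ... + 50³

Use ∑_{k=1}^{n} k³ = [n(n+1)/2]², then subtract the first 40 terms.
∑_{k=1}^{50} k³ = [50×51/2]² = 1275² = 1625625
∑_{k=1}^{40} k³ = [40×41/2]² = 820² = 672400
∑_{k=41}^{50} k³ = 1625625 - 672400 = 953225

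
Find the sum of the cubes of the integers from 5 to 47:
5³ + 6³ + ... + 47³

Use ∑_{k=1}^{n} k³ = [n(n+1)/2]², then subtract the first 4 terms.
∑_{k=1}^{47} k³ = [47×48/2]² = 1128² = 1272384
∑_{k=1}^{4} k³ = [4×5/2]² = 10² = 100
∑_{k=5}^{47} k³ = 1272384 - 100 = 1272284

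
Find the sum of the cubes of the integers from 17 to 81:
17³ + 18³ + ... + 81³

Use ∑_{k=1}^{n} k³ = [n(n+1)/2]², then subtract the first 16 terms.
∑_{k=1}^{81} k³ = [81×82/2]² = 3321² = 11029041
∑_{k=1}^{16} k³ = [16×17/2]² = 136² = 18496
∑_{k=17}^{81} k³ = 11029041 - 18496 = 11010545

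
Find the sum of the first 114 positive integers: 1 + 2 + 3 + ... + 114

Formula: ∑k = n(n+1)/2
= 114×115/2
= 13110/2
= 6555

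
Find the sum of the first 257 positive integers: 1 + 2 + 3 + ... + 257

Formula: ∑k = n(n+1)/2
= 257×258/2
= 66306/2
= 33153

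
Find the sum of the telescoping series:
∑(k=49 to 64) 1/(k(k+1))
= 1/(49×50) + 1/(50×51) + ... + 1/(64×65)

Partial fractions: 1/(k(k+1)) = 1/k - 1/(k+1)
The series telescopes:
= (1/49 - 1/50) + (1/50 - 1/51) + ... + (1/64 - 1/65)
= 1/49 - 1/65
= 16/3185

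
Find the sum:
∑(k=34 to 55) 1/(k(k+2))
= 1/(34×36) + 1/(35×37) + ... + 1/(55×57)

Partial fractions: 1/(k(k+2)) = (1/2)[1/k - 1/(k+2)]
Telescoping leaves the first two and last two terms:
= (1/2)[1/34 + 1/35 - 1/56 - 1/57]
= 6127/542640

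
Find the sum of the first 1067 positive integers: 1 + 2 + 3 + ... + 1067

Formula: ∑k = n(n+1)/2
= 1067×1068/2
= 1139556/2
= 569778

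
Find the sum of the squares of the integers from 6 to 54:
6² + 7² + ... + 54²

Use ∑_{k=1}^{n} k² = n(n+1)(2n+1)/6, then subtract the first 5 terms.
∑_{k=1}^{54} k² = 54×55×109/6 = 53955
∑_{k=1}^{5} k² = 5×6×11/6 = 55
∑_{k=6}^{54} k² = 53955 - 55 = 53900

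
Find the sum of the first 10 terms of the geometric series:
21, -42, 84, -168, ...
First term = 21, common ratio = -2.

Sₙ = a(1 - rⁿ) / (1 - r)
S_10 = 21(1 - (-2)^10) / (1 - (-2))
S_10 = 21(1 - 1024) / (3)
S_10 = -7161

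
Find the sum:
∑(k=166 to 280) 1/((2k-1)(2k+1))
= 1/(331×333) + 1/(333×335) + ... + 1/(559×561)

Partial fractions: 1/((2k-1)(2k+1)) = (1/2)[1/(2k-1) - 1/(2k+1)]
The series telescopes:
= (1/2)[1/331 - 1/561]
= 115/185691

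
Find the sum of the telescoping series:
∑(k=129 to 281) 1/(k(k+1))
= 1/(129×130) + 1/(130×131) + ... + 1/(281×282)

Partial fractions: 1/(k(k+1)) = 1/k - 1/(k+1)
The series telescopes:
= (1/129 - 1/130) + (1/130 - 1/131) + ... + (1/281 - 1/282)
= 1/129 - 1/282
= 17/4042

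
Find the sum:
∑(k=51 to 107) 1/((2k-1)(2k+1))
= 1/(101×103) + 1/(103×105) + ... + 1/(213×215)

Partial fractions: 1/((2k-1)(2k+1)) = (1/2)[1/(2k-1) - 1/(2k+1)]
The series telescopes:
= (1/2)[1/101 - 1/215]
= 57/21715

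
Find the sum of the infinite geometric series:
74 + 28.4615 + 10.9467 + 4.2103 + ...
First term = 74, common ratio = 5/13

For |r| < 1, S = a / (1 - r)
S = 74 / (1 - (5/13))
S = 74 / (8/13)
S = 481/4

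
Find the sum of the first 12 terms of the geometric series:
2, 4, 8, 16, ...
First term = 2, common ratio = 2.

Sₙ = a(1 - rⁿ) / (1 - r)
S_12 = 2(1 - 2^12) / (1 - 2)
S_12 = 2(1 - 4096) / (-1)
S_12 = 8190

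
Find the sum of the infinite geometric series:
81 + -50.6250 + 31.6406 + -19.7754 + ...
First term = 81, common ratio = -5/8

For |r| < 1, S = a / (1 - r)
S = 81 / (1 - (-5/8))
S = 81 / (13/8)
S = 648/13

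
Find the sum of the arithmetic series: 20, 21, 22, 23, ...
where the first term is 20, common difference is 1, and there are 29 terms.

Sₙ = n/2 × (first + last)
Last term = a + (n-1)d = 20 + (29-1)×1 = 48
S_29 = 29/2 × (20 + 48)
S_29 = 29/2 × 68 = 986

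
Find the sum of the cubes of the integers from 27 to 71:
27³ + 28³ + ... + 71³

Use ∑_{k=1}^{n} k³ = [n(n+1)/2]², then subtract the first 26 terms.
∑_{k=1}^{71} k³ = [71×72/2]² = 2556² = 6533136
∑_{k=1}^{26} k³ = [26×27/2]² = 351² = 123201
∑_{k=27}^{71} k³ = 6533136 - 123201 = 6409935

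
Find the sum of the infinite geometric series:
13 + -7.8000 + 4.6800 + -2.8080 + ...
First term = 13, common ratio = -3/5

For |r| < 1, S = a / (1 - r)
S = 13 / (1 - (-3/5))
S = 13 / (8/5)
S = 65/8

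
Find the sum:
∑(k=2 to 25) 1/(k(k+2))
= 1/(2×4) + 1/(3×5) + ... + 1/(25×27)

Partial fractions: 1/(k(k+2)) = (1/2)[1/k - 1/(k+2)]
Telescoping leaves the first two and last two terms:
= (1/2)[1/2 + 1/3 - 1/26 - 1/27]
= 133/351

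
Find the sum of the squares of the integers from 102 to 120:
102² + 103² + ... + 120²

Use ∑_{k=1}^{n} k² = n(n+1)(2n+1)/6, then subtract the first 101 terms.
∑_{k=1}^{120} k² = 120×121×241/6 = 583220
∑_{k=1}^{101} k² = 101×102×203/6 = 348551
∑_{k=102}^{120} k² = 583220 - 348551 = 234669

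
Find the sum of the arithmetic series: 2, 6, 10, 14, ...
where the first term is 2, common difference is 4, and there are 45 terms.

Sₙ = n/2 × (first + last)
Last term = a + (n-1)d = 2 + (45-1)×4 = 178
S_45 = 45/2 × (2 + 178)
S_45 = 45/2 × 180 = 4050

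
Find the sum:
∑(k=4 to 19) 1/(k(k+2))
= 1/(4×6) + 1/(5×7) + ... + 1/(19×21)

Partial fractions: 1/(k(k+2)) = (1/2)[1/k - 1/(k+2)]
Telescoping leaves the first two and last two terms:
= (1/2)[1/4 + 1/5 - 1/20 - 1/21]
= 37/210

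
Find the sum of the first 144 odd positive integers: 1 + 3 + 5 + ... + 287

Sum of first n odd numbers = n²
= 144²
= 20736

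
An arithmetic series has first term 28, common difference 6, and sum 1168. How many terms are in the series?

Using S = n/2 × [2a + (n-1)d]
1168 = n/2 × [2(28) + (n-1)(6)]
1168 = n/2 × [56 + 6n - 6]
2336 = n × [50 + 6n]
6n² + (50)n - 2336 = 0
Discriminant: Δ = (50)² - 4(6)(-2336) = 2500 + 56064 = 58564
√Δ = 242
n = [-(50) + √Δ] / (2·6) = (-50 + 242) / 12 = 192 / 12 = 16
(The negative root is discarded since n must be a positive integer.)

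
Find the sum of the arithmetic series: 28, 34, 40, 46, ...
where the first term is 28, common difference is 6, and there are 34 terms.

Sₙ = n/2 × (first + last)
Last term = a + (n-1)d = 28 + (34-1)×6 = 226
S_34 = 34/2 × (28 + 226)
S_34 = 34/2 × 254 = 4318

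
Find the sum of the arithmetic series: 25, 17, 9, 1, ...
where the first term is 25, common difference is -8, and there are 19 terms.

Sₙ = n/2 × (first + last)
Last term = a + (n-1)d = 25 + (19-1)×(-8) = -119
S_19 = 19/2 × (25 + (-119))
S_19 = 19/2 × (-94) = -893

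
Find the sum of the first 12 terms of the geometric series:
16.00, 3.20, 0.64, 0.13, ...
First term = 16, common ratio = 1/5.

Sₙ = a(1 - rⁿ) / (1 - r)
S_12 = 16(1 - (1/5)^12) / (1 - (1/5))
S_12 = 16(1 - (1/244140625)) / (4/5)
S_12 = 976562496/48828125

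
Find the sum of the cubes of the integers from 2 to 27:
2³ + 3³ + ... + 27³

Use ∑_{k=1}^{n} k³ = [n(n+1)/2]², then subtract the first 1 terms.
∑_{k=1}^{27} k³ = [27×28/2]² = 378² = 142884
∑_{k=1}^{1} k³ = [1×2/2]² = 1² = 1
∑_{k=2}^{27} k³ = 142884 - 1 = 142883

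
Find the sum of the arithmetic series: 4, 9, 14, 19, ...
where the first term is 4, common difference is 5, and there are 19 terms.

Sₙ = n/2 × (first + last)
Last term = a + (n-1)d = 4 + (19-1)×5 = 94
S_19 = 19/2 × (4 + 94)
S_19 = 19/2 × 98 = 931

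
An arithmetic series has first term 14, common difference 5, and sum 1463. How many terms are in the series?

Using S = n/2 × [2a + (n-1)d]
1463 = n/2 × [2(14) + (n-1)(5)]
1463 = n/2 × [28 + 5n - 5]
2926 = n × [23 + 5n]
5n² + (23)n - 2926 = 0
Discriminant: Δ = (23)² - 4(5)(-2926) = 529 + 58520 = 59049
√Δ = 243
n = [-(23) + √Δ] / (2·5) = (-23 + 243) / 10 = 220 / 10 = 22
(The negative root is discarded since n must be a positive integer.)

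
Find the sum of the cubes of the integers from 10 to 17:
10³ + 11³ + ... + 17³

Use ∑_{k=1}^{n} k³ = [n(n+1)/2]², then subtract the first 9 terms.
∑_{k=1}^{17} k³ = [17×18/2]² = 153² = 23409
∑_{k=1}^{9} k³ = [9×10/2]² = 45² = 2025
∑_{k=10}^{17} k³ = 23409 - 2025 = 21384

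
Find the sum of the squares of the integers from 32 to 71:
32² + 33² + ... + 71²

Use ∑_{k=1}^{n} k² = n(n+1)(2n+1)/6, then subtract the first 31 terms.
∑_{k=1}^{71} k² = 71×72×143/6 = 121836
∑_{k=1}^{31} k² = 31×32×63/6 = 10416
∑_{k=32}^{71} k² = 121836 - 10416 = 111420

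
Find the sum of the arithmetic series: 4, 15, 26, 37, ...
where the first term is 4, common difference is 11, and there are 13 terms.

Sₙ = n/2 × (first + last)
Last term = a + (n-1)d = 4 + (13-1)×11 = 136
S_13 = 13/2 × (4 + 136)
S_13 = 13/2 × 140 = 910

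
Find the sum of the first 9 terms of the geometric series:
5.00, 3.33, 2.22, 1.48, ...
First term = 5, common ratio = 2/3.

Sₙ = a(1 - rⁿ) / (1 - r)
S_9 = 5(1 - (2/3)^9) / (1 - (2/3))
S_9 = 5(1 - (512/19683)) / (1/3)
S_9 = 95855/6561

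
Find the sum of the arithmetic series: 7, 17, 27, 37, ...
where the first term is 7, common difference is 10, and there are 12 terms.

Sₙ = n/2 × (first + last)
Last term = a + (n-1)d = 7 + (12-1)×10 = 117
S_12 = 12/2 × (7 + 117)
S_12 = 12/2 × 124 = 744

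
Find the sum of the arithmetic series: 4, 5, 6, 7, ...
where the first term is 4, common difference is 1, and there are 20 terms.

Sₙ = n/2 × (first + last)
Last term = a + (n-1)d = 4 + (20-1)×1 = 23
S_20 = 20/2 × (4 + 23)
S_20 = 20/2 × 27 = 270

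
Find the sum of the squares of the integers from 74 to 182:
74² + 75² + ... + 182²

Use ∑_{k=1}^{n} k² = n(n+1)(2n+1)/6, then subtract the first 73 terms.
∑_{k=1}^{182} k² = 182×183×365/6 = 2026115
∑_{k=1}^{73} k² = 73×74×147/6 = 132349
∑_{k=74}^{182} k² = 2026115 - 132349 = 1893766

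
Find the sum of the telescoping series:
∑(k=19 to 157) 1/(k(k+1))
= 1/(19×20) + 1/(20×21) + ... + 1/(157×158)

Partial fractions: 1/(k(k+1)) = 1/k - 1/(k+1)
The series telescopes:
= (1/19 - 1/20) + (1/20 - 1/21) + ... + (1/157 - 1/158)
= 1/19 - 1/158
= 139/3002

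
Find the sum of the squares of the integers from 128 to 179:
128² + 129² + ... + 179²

Use ∑_{k=1}^{n} k² = n(n+1)(2n+1)/6, then subtract the first 127 terms.
∑_{k=1}^{179} k² = 179×180×359/6 = 1927830
∑_{k=1}^{127} k² = 127×128×255/6 = 690880
∑_{k=128}^{179} k² = 1927830 - 690880 = 1236950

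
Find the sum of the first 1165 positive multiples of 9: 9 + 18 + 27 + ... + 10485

Factor out 9: = 9(1 + 2 + ... + 1165) = 9 × n(n+1)/2
= 9 × 1165×1166/2
= 9 × 679195
= 6112755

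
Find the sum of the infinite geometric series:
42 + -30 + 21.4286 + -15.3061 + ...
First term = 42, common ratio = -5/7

For |r| < 1, S = a / (1 - r)
S = 42 / (1 - (-5/7))
S = 42 / (12/7)
S = 49/2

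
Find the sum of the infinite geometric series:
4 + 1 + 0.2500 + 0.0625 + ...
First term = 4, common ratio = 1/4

For |r| < 1, S = a / (1 - r)
S = 4 / (1 - (1/4))
S = 4 / (3/4)
S = 16/3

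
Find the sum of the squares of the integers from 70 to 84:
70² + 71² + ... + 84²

Use ∑_{k=1}^{n} k² = n(n+1)(2n+1)/6, then subtract the first 69 terms.
∑_{k=1}^{84} k² = 84×85×169/6 = 201110
∑_{k=1}^{69} k² = 69×70×139/6 = 111895
∑_{k=70}^{84} k² = 201110 - 111895 = 89215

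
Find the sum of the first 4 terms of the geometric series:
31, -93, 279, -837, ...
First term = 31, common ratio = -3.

Sₙ = a(1 - rⁿ) / (1 - r)
S_4 = 31(1 - (-3)^4) / (1 - (-3))
S_4 = 31(1 - 81) / (4)
S_4 = -620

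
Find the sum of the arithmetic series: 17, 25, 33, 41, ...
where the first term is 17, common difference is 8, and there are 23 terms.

Sₙ = n/2 × (first + last)
Last term = a + (n-1)d = 17 + (23-1)×8 = 193
S_23 = 23/2 × (17 + 193)
S_23 = 23/2 × 210 = 2415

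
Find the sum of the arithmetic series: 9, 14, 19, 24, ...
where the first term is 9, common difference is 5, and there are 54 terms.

Sₙ = n/2 × (first + last)
Last term = a + (n-1)d = 9 + (54-1)×5 = 274
S_54 = 54/2 × (9 + 274)
S_54 = 54/2 × 283 = 7641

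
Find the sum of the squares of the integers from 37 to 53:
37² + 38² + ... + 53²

Use ∑_{k=1}^{n} k² = n(n+1)(2n+1)/6, then subtract the first 36 terms.
∑_{k=1}^{53} k² = 53×54×107/6 = 51039
∑_{k=1}^{36} k² = 36×37×73/6 = 16206
∑_{k=37}^{53} k² = 51039 - 16206 = 34833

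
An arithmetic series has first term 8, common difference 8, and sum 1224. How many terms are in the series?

Using S = n/2 × [2a + (n-1)d]
1224 = n/2 × [2(8) + (n-1)(8)]
1224 = n/2 × [16 + 8n - 8]
2448 = n × [8 + 8n]
8n² + (8)n - 2448 = 0
Discriminant: Δ = (8)² - 4(8)(-2448) = 64 + 78336 = 78400
√Δ = 280
n = [-(8) + √Δ] / (2·8) = (-8 + 280) / 16 = 272 / 16 = 17
(The negative root is discarded since n must be a positive integer.)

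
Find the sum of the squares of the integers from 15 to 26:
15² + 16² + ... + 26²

Use ∑_{k=1}^{n} k² = n(n+1)(2n+1)/6, then subtract the first 14 terms.
∑_{k=1}^{26} k² = 26×27×53/6 = 6201
∑_{k=1}^{14} k² = 14×15×29/6 = 1015
∑_{k=15}^{26} k² = 6201 - 1015 = 5186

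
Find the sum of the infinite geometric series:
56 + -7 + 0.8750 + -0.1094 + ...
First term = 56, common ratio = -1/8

For |r| < 1, S = a / (1 - r)
S = 56 / (1 - (-1/8))
S = 56 / (9/8)
S = 448/9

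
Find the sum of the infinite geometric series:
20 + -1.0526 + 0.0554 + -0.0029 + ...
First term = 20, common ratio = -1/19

For |r| < 1, S = a / (1 - r)
S = 20 / (1 - (-1/19))
S = 20 / (20/19)
S = 19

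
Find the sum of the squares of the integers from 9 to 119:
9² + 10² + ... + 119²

Use ∑_{k=1}^{n} k² = n(n+1)(2n+1)/6, then subtract the first 8 terms.
∑_{k=1}^{119} k² = 119×120×239/6 = 568820
∑_{k=1}^{8} k² = 8×9×17/6 = 204
∑_{k=9}^{119} k² = 568820 - 204 = 568616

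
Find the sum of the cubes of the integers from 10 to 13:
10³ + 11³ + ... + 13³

Use ∑_{k=1}^{n} k³ = [n(n+1)/2]², then subtract the first 9 terms.
∑_{k=1}^{13} k³ = [13×14/2]² = 91² = 8281
∑_{k=1}^{9} k³ = [9×10/2]² = 45² = 2025
∑_{k=10}^{13} k³ = 8281 - 2025 = 6256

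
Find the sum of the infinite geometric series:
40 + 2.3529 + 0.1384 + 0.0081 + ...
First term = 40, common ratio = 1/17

For |r| < 1, S = a / (1 - r)
S = 40 / (1 - (1/17))
S = 40 / (16/17)
S = 85/2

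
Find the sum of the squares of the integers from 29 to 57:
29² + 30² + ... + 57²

Use ∑_{k=1}^{n} k² = n(n+1)(2n+1)/6, then subtract the first 28 terms.
∑_{k=1}^{57} k² = 57×58×115/6 = 63365
∑_{k=1}^{28} k² = 28×29×57/6 = 7714
∑_{k=29}^{57} k² = 63365 - 7714 = 55651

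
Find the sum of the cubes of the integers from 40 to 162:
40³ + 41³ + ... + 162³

Use ∑_{k=1}^{n} k³ = [n(n+1)/2]², then subtract the first 39 terms.
∑_{k=1}^{162} k³ = [162×163/2]² = 13203² = 174319209
∑_{k=1}^{39} k³ = [39×40/2]² = 780² = 608400
∑_{k=40}^{162} k³ = 174319209 - 608400 = 173710809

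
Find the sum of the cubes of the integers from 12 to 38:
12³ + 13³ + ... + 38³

Use ∑_{k=1}^{n} k³ = [n(n+1)/2]², then subtract the first 11 terms.
∑_{k=1}^{38} k³ = [38×39/2]² = 741² = 549081
∑_{k=1}^{11} k³ = [11×12/2]² = 66² = 4356
∑_{k=12}^{38} k³ = 549081 - 4356 = 544725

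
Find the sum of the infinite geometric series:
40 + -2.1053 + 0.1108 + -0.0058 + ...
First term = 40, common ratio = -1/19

For |r| < 1, S = a / (1 - r)
S = 40 / (1 - (-1/19))
S = 40 / (20/19)
S = 38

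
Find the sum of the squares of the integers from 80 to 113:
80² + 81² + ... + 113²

Use ∑_{k=1}^{n} k² = n(n+1)(2n+1)/6, then subtract the first 79 terms.
∑_{k=1}^{113} k² = 113×114×227/6 = 487369
∑_{k=1}^{79} k² = 79×80×159/6 = 167480
∑_{k=80}^{113} k² = 487369 - 167480 = 319889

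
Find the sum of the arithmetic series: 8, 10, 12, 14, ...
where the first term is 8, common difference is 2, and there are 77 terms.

Sₙ = n/2 × (first + last)
Last term = a + (n-1)d = 8 + (77-1)×2 = 160
S_77 = 77/2 × (8 + 160)
S_77 = 77/2 × 168 = 6468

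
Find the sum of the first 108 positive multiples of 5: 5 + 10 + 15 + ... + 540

Factor out 5: = 5(1 + 2 + ... + 108) = 5 × n(n+1)/2
= 5 × 108×109/2
= 5 × 5886
= 29430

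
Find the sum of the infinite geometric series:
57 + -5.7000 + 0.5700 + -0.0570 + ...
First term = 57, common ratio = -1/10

For |r| < 1, S = a / (1 - r)
S = 57 / (1 - (-1/10))
S = 57 / (11/10)
S = 570/11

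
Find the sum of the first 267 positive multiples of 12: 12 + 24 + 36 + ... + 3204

Factor out 12: = 12(1 + 2 + ... + 267) = 12 × n(n+1)/2
= 12 × 267×268/2
= 12 × 35778
= 429336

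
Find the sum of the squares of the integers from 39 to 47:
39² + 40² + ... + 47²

Use ∑_{k=1}^{n} k² = n(n+1)(2n+1)/6, then subtract the first 38 terms.
∑_{k=1}^{47} k² = 47×48×95/6 = 35720
∑_{k=1}^{38} k² = 38×39×77/6 = 19019
∑_{k=39}^{47} k² = 35720 - 19019 = 16701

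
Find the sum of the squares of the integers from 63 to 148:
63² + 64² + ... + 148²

Use ∑_{k=1}^{n} k² = n(n+1)(2n+1)/6, then subtract the first 62 terms.
∑_{k=1}^{148} k² = 148×149×297/6 = 1091574
∑_{k=1}^{62} k² = 62×63×125/6 = 81375
∑_{k=63}^{148} k² = 1091574 - 81375 = 1010199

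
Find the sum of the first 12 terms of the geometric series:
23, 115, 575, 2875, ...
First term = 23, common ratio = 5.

Sₙ = a(1 - rⁿ) / (1 - r)
S_12 = 23(1 - 5^12) / (1 - 5)
S_12 = 23(1 - 244140625) / (-4)
S_12 = 1403808588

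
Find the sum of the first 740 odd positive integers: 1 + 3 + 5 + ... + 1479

Sum of first n odd numbers = n²
= 740²
= 547600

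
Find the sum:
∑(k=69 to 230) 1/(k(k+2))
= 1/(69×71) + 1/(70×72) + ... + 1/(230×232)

Partial fractions: 1/(k(k+2)) = (1/2)[1/k - 1/(k+2)]
Telescoping leaves the first two and last two terms:
= (1/2)[1/69 + 1/70 - 1/231 - 1/232]
= 41373/4108720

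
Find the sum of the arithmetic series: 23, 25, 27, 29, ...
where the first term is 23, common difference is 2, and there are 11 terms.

Sₙ = n/2 × (first + last)
Last term = a + (n-1)d = 23 + (11-1)×2 = 43
S_11 = 11/2 × (23 + 43)
S_11 = 11/2 × 66 = 363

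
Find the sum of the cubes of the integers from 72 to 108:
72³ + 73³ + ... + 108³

Use ∑_{k=1}^{n} k³ = [n(n+1)/2]², then subtract the first 71 terms.
∑_{k=1}^{108} k³ = [108×109/2]² = 5886² = 34644996
∑_{k=1}^{71} k³ = [71×72/2]² = 2556² = 6533136
∑_{k=72}^{108} k³ = 34644996 - 6533136 = 28111860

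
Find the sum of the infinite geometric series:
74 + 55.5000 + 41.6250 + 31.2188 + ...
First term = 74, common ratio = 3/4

For |r| < 1, S = a / (1 - r)
S = 74 / (1 - (3/4))
S = 74 / (1/4)
S = 296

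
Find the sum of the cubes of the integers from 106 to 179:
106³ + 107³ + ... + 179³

Use ∑_{k=1}^{n} k³ = [n(n+1)/2]², then subtract the first 105 terms.
∑_{k=1}^{179} k³ = [179×180/2]² = 16110² = 259532100
∑_{k=1}^{105} k³ = [105×106/2]² = 5565² = 30969225
∑_{k=106}^{179} k³ = 259532100 - 30969225 = 228562875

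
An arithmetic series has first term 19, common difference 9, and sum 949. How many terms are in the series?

Using S = n/2 × [2a + (n-1)d]
949 = n/2 × [2(19) + (n-1)(9)]
949 = n/2 × [38 + 9n - 9]
1898 = n × [29 + 9n]
9n² + (29)n - 1898 = 0
Discriminant: Δ = (29)² - 4(9)(-1898) = 841 + 68328 = 69169
√Δ = 263
n = [-(29) + √Δ] / (2·9) = (-29 + 263) / 18 = 234 / 18 = 13
(The negative root is discarded since n must be a positive integer.)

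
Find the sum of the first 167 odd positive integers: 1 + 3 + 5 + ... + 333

Sum of first n odd numbers = n²
= 167²
= 27889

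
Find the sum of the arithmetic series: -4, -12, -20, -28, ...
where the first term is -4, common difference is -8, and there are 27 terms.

Sₙ = n/2 × (first + last)
Last term = a + (n-1)d = -4 + (27-1)×(-8) = -212
S_27 = 27/2 × (-4 + (-212))
S_27 = 27/2 × (-216) = -2916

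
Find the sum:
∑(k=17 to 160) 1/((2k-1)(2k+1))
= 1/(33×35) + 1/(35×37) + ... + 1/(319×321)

Partial fractions: 1/((2k-1)(2k+1)) = (1/2)[1/(2k-1) - 1/(2k+1)]
The series telescopes:
= (1/2)[1/33 - 1/321]
= 16/1177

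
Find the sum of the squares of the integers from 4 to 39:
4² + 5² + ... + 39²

Use ∑_{k=1}^{n} k² = n(n+1)(2n+1)/6, then subtract the first 3 terms.
∑_{k=1}^{39} k² = 39×40×79/6 = 20540
∑_{k=1}^{3} k² = 3×4×7/6 = 14
∑_{k=4}^{39} k² = 20540 - 14 = 20526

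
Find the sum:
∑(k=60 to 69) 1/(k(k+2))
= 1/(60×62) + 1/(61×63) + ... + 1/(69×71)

Partial fractions: 1/(k(k+2)) = (1/2)[1/k - 1/(k+2)]
Telescoping leaves the first two and last two terms:
= (1/2)[1/60 + 1/61 - 1/70 - 1/71]
= 8531/3638040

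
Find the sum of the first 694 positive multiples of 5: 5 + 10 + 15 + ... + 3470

Factor out 5: = 5(1 + 2 + ... + 694) = 5 × n(n+1)/2
= 5 × 694×695/2
= 5 × 241165
= 1205825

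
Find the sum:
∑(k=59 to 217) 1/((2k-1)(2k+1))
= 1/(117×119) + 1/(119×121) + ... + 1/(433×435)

Partial fractions: 1/((2k-1)(2k+1)) = (1/2)[1/(2k-1) - 1/(2k+1)]
The series telescopes:
= (1/2)[1/117 - 1/435]
= 53/16965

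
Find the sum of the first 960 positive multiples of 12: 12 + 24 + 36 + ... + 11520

Factor out 12: = 12(1 + 2 + ... + 960) = 12 × n(n+1)/2
= 12 × 960×961/2
= 12 × 461280
= 5535360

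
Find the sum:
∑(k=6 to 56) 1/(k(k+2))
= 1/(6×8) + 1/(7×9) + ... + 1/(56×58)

Partial fractions: 1/(k(k+2)) = (1/2)[1/k - 1/(k+2)]
Telescoping leaves the first two and last two terms:
= (1/2)[1/6 + 1/7 - 1/57 - 1/58]
= 3179/23142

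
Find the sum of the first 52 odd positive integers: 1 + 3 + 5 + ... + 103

Sum of first n odd numbers = n²
= 52²
= 2704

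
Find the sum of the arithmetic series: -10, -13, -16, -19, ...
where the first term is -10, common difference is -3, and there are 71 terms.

Sₙ = n/2 × (first + last)
Last term = a + (n-1)d = -10 + (71-1)×(-3) = -220
S_71 = 71/2 × (-10 + (-220))
S_71 = 71/2 × (-230) = -8165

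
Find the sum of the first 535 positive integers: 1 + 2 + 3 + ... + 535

Formula: ∑k = n(n+1)/2
= 535×536/2
= 286760/2
= 143380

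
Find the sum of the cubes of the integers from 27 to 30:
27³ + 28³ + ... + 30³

Use ∑_{k=1}^{n} k³ = [n(n+1)/2]², then subtract the first 26 terms.
∑_{k=1}^{30} k³ = [30×31/2]² = 465² = 216225
∑_{k=1}^{26} k³ = [26×27/2]² = 351² = 123201
∑_{k=27}^{30} k³ = 216225 - 123201 = 93024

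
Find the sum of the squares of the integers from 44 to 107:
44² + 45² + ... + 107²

Use ∑_{k=1}^{n} k² = n(n+1)(2n+1)/6, then subtract the first 43 terms.
∑_{k=1}^{107} k² = 107×108×215/6 = 414090
∑_{k=1}^{43} k² = 43×44×87/6 = 27434
∑_{k=44}^{107} k² = 414090 - 27434 = 386656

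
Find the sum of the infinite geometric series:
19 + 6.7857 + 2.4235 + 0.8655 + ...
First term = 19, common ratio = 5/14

For |r| < 1, S = a / (1 - r)
S = 19 / (1 - (5/14))
S = 19 / (9/14)
S = 266/9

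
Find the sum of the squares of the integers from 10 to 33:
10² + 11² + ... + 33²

Use ∑_{k=1}^{n} k² = n(n+1)(2n+1)/6, then subtract the first 9 terms.
∑_{k=1}^{33} k² = 33×34×67/6 = 12529
∑_{k=1}^{9} k² = 9×10×19/6 = 285
∑_{k=10}^{33} k² = 12529 - 285 = 12244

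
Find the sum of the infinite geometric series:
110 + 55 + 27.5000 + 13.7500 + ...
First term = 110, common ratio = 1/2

For |r| < 1, S = a / (1 - r)
S = 110 / (1 - (1/2))
S = 110 / (1/2)
S = 220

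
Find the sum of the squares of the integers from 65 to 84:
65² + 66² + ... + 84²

Use ∑_{k=1}^{n} k² = n(n+1)(2n+1)/6, then subtract the first 64 terms.
∑_{k=1}^{84} k² = 84×85×169/6 = 201110
∑_{k=1}^{64} k² = 64×65×129/6 = 89440
∑_{k=65}^{84} k² = 201110 - 89440 = 111670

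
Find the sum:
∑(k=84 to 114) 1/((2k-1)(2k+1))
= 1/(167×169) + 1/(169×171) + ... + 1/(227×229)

Partial fractions: 1/((2k-1)(2k+1)) = (1/2)[1/(2k-1) - 1/(2k+1)]
The series telescopes:
= (1/2)[1/167 - 1/229]
= 31/38243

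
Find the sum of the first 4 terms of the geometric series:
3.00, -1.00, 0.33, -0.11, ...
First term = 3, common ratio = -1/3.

Sₙ = a(1 - rⁿ) / (1 - r)
S_4 = 3(1 - (-1/3)^4) / (1 - (-1/3))
S_4 = 3(1 - (1/81)) / (4/3)
S_4 = 20/9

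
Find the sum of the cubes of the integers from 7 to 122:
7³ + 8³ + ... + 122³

Use ∑_{k=1}^{n} k³ = [n(n+1)/2]², then subtract the first 6 terms.
∑_{k=1}^{122} k³ = [122×123/2]² = 7503² = 56295009
∑_{k=1}^{6} k³ = [6×7/2]² = 21² = 441
∑_{k=7}^{122} k³ = 56295009 - 441 = 56294568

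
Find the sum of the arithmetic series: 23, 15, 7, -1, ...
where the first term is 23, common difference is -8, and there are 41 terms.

Sₙ = n/2 × (first + last)
Last term = a + (n-1)d = 23 + (41-1)×(-8) = -297
S_41 = 41/2 × (23 + (-297))
S_41 = 41/2 × (-274) = -5617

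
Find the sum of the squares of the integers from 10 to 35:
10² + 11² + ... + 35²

Use ∑_{k=1}^{n} k² = n(n+1)(2n+1)/6, then subtract the first 9 terms.
∑_{k=1}^{35} k² = 35×36×71/6 = 14910
∑_{k=1}^{9} k² = 9×10×19/6 = 285
∑_{k=10}^{35} k² = 14910 - 285 = 14625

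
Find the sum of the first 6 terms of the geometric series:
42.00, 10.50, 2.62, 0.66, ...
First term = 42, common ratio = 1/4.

Sₙ = a(1 - rⁿ) / (1 - r)
S_6 = 42(1 - (1/4)^6) / (1 - (1/4))
S_6 = 42(1 - (1/4096)) / (3/4)
S_6 = 28665/512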